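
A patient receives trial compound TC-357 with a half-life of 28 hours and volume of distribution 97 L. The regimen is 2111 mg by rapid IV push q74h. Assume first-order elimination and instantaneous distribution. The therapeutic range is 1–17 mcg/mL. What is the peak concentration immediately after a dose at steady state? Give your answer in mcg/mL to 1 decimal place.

25.9 mcg/mL

k = ln2/t½ = ln2/28 ≈ 0.024755 h⁻¹; fraction remaining f = e^(−kτ) = e^(−0.024755×74) ≈ 0.1601.
At steady state, accumulation factor R = 1/(1 − e^(−kτ)) ≈ 1.1906.
Each bolus raises the concentration by D/Vd = 2111/97 ≈ 21.763 mcg/mL.
Steady-state peak Cmax,ss = C₀·R ≈ 21.763 × 1.1906 ≈ 25.911 mcg/mL.
Peak 25.9 mcg/mL vs MTC 17 mcg/mL: exceeds toxic threshold.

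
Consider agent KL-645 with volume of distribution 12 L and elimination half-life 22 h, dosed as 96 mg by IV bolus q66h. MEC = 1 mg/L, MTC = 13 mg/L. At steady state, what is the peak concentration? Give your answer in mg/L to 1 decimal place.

The dosing interval is 3 half-lives, so f = 2^(−3) = 0.125.
At steady state, R = 1/(1 − 0.125) = 8/7.
Single-dose peak C₀ = D/Vd = 96/12 = 8 mg/L.
Steady-state peak Cmax,ss = C₀·R = 8 × 8/7 ≈ 9.143 mg/L.
Peak 9.1 mg/L vs MTC 13 mg/L: below toxic threshold.

9.1 mg/L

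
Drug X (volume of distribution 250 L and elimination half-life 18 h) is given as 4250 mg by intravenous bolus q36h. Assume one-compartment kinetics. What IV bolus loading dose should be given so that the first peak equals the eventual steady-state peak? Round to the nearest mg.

f = (1/2)^(36/18) ≈ 0.250000; accumulation ratio R = 1/(1−f) ≈ 1.33333.
Loading dose to hit Cmax,ss on first dose: D_load = D_maint·R ≈ 4250 × 1.33333 ≈ 5666.65 mg.

5667 mg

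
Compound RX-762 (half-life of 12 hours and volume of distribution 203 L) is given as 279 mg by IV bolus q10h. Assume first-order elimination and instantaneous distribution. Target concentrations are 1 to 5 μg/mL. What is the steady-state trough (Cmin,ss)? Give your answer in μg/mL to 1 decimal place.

τ/t½ = 10/12 ≈ 0.83333, so fraction remaining f = (1/2)^(10/12) ≈ 0.5612.
Each bolus raises the concentration by D/Vd = 279/203 ≈ 1.374 μg/mL.
Steady-state trough Cmin,ss = C₀·f/(1−f) ≈ 1.374 × 0.5612/0.4388 ≈ 1.757 μg/mL.
Trough 1.8 μg/mL vs MEC 1 μg/mL: adequate.

1.8 μg/mL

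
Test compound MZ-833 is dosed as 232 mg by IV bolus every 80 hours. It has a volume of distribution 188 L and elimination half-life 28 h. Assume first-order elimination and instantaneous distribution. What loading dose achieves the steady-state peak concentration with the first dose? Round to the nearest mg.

269 mg

f = (1/2)^(80/28) ≈ 0.138011; accumulation ratio R = 1/(1−f) ≈ 1.16011.
Loading dose to hit Cmax,ss on first dose: D_load = D_maint·R ≈ 232 × 1.16011 ≈ 269.15 mg.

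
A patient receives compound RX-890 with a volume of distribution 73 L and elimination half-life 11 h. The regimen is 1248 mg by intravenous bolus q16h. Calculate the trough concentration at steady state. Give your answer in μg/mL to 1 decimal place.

9.8 μg/mL

k = ln2/t½ = ln2/11 ≈ 0.063013 h⁻¹; fraction remaining f = e^(−kτ) = e^(−0.063013×16) ≈ 0.3649.
Accumulation ratio R = 1/(1 − f) ≈ 1/0.6351 ≈ 1.5746.
Each bolus raises the concentration by D/Vd = 1248/73 ≈ 17.096 μg/mL.
Cmax,ss = C₀/(1 − f) ≈ 17.096/0.6351 ≈ 26.919 μg/mL.
One interval later, Cmin,ss = Cmax,ss·e^(−kτ) ≈ 26.919 × 0.3649 ≈ 9.823 μg/mL.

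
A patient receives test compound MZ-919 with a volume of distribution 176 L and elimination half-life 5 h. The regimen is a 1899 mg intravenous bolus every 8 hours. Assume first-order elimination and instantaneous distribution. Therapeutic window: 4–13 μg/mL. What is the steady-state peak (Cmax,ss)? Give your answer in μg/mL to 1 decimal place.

τ/t½ = 8/5 ≈ 1.6, so fraction remaining f = (1/2)^(8/5) ≈ 0.3299.
At steady state, accumulation factor R = 1/(1 − e^(−kτ)) ≈ 1.4923.
Each bolus raises the concentration by D/Vd = 1899/176 ≈ 10.790 μg/mL.
Steady-state peak Cmax,ss = C₀·R ≈ 10.790 × 1.4923 ≈ 16.102 μg/mL.
Peak 16.1 μg/mL vs MTC 13 μg/mL: exceeds toxic threshold.

16.1 μg/mL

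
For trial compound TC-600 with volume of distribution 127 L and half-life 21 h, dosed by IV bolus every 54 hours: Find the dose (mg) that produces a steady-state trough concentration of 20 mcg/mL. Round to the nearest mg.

τ/t½ = 54/21 ≈ 2.5714, so f = (1/2)^(54/21) ≈ 0.168238.
Cmin,ss = (D/Vd)·f/(1−f), so D = Cmin,ss·Vd·(1−f)/f.
D = 20 × 127 × (1−f)/f ≈ 20 × 127 × 4.94396 ≈ 12557.66 mg.

12558 mg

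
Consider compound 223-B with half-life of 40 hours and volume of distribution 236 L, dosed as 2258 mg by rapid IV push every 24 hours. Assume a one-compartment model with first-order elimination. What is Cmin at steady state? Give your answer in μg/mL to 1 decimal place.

18.6 μg/mL

Over one 24-h interval, 24/40 ≈ 0.6 half-lives elapse, leaving f ≈ 0.6598 of each dose.
At steady state, accumulation factor R = 1/(1 − e^(−kτ)) ≈ 2.9394.
Each bolus raises the concentration by D/Vd = 2258/236 ≈ 9.568 μg/mL.
Steady-state peak Cmax,ss = C₀·R ≈ 9.568 × 2.9394 ≈ 28.124 μg/mL.
Steady-state trough Cmin,ss = Cmax,ss·f ≈ 28.124 × 0.6598 ≈ 18.556 μg/mL.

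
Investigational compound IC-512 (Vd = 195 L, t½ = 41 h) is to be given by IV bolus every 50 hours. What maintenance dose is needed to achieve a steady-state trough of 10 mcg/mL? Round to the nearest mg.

τ/t½ = 50/41 ≈ 1.2195, so f = (1/2)^(50/41) ≈ 0.429428.
Cmin,ss = (D/Vd)·f/(1−f), so D = Cmin,ss·Vd·(1−f)/f.
D = 10 × 195 × (1−f)/f ≈ 10 × 195 × 1.32868 ≈ 2590.93 mg.

2591 mg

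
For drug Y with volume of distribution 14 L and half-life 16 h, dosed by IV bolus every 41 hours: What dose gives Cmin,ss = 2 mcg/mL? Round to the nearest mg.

137 mg

τ/t½ = 41/16 ≈ 2.5625, so f = (1/2)^(41/16) ≈ 0.169282.
Cmin,ss = (D/Vd)·f/(1−f), so D = Cmin,ss·Vd·(1−f)/f.
D = 2 × 14 × (1−f)/f ≈ 2 × 14 × 4.90730 ≈ 137.40 mg.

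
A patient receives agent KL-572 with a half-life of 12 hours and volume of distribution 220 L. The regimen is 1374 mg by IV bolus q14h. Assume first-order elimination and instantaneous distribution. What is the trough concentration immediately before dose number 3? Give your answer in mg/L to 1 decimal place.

f = (1/2)^(τ/t½) = (1/2)^(14/12) ≈ 0.4454.
C₀ = D/Vd = 1374/220 ≈ 6.245 mg/L.
Before the 3rd dose, 2 doses have been given. Superposition: Cmin = C₀·(f + f²).
≈ 6.245 × (0.4454 + 0.1984) ≈ 6.245 × 0.6438 ≈ 4.021 mg/L.

4.0 mg/L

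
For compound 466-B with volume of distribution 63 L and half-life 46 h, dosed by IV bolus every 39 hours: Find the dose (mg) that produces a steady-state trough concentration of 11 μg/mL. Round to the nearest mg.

554 mg

τ/t½ = 39/46 ≈ 0.84783, so f = (1/2)^(39/46) ≈ 0.555621.
Cmin,ss = (D/Vd)·f/(1−f), so D = Cmin,ss·Vd·(1−f)/f.
D = 11 × 63 × (1−f)/f ≈ 11 × 63 × 0.79979 ≈ 554.25 mg.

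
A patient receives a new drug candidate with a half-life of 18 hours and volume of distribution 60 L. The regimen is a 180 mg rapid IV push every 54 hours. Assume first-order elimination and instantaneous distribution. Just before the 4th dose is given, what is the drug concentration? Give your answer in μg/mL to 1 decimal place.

f = (1/2)^(τ/t½) = (1/2)^(54/18) ≈ 0.1250.
C₀ = D/Vd = 180/60 ≈ 3.000 μg/mL.
Before the 4th dose, 3 doses have been given. Superposition: Cmin = C₀·(f + f² + … + f^3).
≈ 3.000 × (0.1250 + 0.0156 + 0.0020) ≈ 3.000 × 0.1426 ≈ 0.428 μg/mL.

0.4 μg/mL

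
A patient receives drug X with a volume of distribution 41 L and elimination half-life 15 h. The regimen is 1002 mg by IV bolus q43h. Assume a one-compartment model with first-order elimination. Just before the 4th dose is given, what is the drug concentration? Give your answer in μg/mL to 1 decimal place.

3.9 μg/mL

f = (1/2)^(τ/t½) = (1/2)^(43/15) ≈ 0.1371.
C₀ = D/Vd = 1002/41 ≈ 24.439 μg/mL.
Before the 4th dose, 3 doses have been given. Superposition: Cmin = C₀·(f + f² + … + f^3).
≈ 24.439 × (0.1371 + 0.0188 + 0.0026) ≈ 24.439 × 0.1585 ≈ 3.874 μg/mL.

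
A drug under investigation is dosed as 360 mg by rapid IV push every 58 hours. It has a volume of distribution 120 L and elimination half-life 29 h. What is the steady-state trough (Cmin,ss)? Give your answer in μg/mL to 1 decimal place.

τ = 58 h = 2 half-lives, so f = (1/2)^2 = 0.25.
Accumulation ratio R = 1/(1 − f) = 1/0.75 = 4/3.
Single-dose peak C₀ = D/Vd = 360/120 = 3 μg/mL.
Steady-state peak Cmax,ss = C₀·R = 3 × 4/3 ≈ 4.000 μg/mL.
Steady-state trough Cmin,ss = Cmax,ss·f ≈ 4.000 × 0.25 ≈ 1.000 μg/mL.

1.0 μg/mL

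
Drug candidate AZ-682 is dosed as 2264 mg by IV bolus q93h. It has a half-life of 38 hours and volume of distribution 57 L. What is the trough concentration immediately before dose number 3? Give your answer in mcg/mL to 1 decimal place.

f = (1/2)^(τ/t½) = (1/2)^(93/38) ≈ 0.1833.
C₀ = D/Vd = 2264/57 ≈ 39.719 mcg/mL.
Before the 3rd dose, 2 doses have been given. Superposition: Cmin = C₀·(f + f²).
≈ 39.719 × (0.1833 + 0.0336) ≈ 39.719 × 0.2169 ≈ 8.615 mcg/mL.

8.6 mcg/mL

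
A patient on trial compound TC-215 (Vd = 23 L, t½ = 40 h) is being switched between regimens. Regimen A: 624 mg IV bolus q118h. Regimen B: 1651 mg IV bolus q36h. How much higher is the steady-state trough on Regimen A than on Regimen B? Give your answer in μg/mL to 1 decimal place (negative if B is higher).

-78.9 μg/mL

Regimen A: f = (1/2)^(118/40) ≈ 0.1294; Cmin,ss = (624/23)·f/(1−f) ≈ 4.032 μg/mL.
Regimen B: f = (1/2)^(36/40) ≈ 0.5359; Cmin,ss = (1651/23)·f/(1−f) ≈ 82.888 μg/mL.
Difference ≈ 4.032 − 82.888 ≈ -78.856 μg/mL.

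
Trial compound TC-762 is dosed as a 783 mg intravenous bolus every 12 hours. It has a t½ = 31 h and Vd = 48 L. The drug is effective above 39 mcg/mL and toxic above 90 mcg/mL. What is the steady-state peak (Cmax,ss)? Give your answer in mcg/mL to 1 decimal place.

τ/t½ = 12/31 ≈ 0.3871, so fraction remaining f = (1/2)^(12/31) ≈ 0.7647.
Accumulation ratio R = 1/(1 − f) ≈ 1/0.2353 ≈ 4.2499.
Each bolus raises the concentration by D/Vd = 783/48 ≈ 16.312 mcg/mL.
Steady-state peak Cmax,ss = C₀·R ≈ 16.312 × 4.2499 ≈ 69.324 mcg/mL.
Peak 69.3 mcg/mL vs MTC 90 mcg/mL: below toxic threshold.

69.3 mcg/mL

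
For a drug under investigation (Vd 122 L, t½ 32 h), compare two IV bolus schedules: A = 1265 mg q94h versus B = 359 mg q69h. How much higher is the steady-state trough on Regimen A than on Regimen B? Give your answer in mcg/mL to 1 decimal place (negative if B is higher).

Regimen A: f = (1/2)^(94/32) ≈ 0.1305; Cmin,ss = (1265/122)·f/(1−f) ≈ 1.556 mcg/mL.
Regimen B: f = (1/2)^(69/32) ≈ 0.2243; Cmin,ss = (359/122)·f/(1−f) ≈ 0.851 mcg/mL.
Difference ≈ 1.556 − 0.851 ≈ 0.705 mcg/mL.

0.7 mcg/mL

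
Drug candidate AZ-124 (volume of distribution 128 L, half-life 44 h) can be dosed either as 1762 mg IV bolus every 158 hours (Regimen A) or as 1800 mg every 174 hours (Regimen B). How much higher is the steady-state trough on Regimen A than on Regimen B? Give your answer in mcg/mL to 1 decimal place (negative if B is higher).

Regimen A: f = (1/2)^(158/44) ≈ 0.0830; Cmin,ss = (1762/128)·f/(1−f) ≈ 1.246 mcg/mL.
Regimen B: f = (1/2)^(174/44) ≈ 0.0645; Cmin,ss = (1800/128)·f/(1−f) ≈ 0.970 mcg/mL.
Difference ≈ 1.246 − 0.970 ≈ 0.276 mcg/mL.

0.3 mcg/mL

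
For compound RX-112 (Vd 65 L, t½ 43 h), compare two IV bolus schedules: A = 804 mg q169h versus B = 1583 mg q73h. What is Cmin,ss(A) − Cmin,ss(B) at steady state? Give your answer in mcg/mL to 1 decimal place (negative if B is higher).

Regimen A: f = (1/2)^(169/43) ≈ 0.0656; Cmin,ss = (804/65)·f/(1−f) ≈ 0.868 mcg/mL.
Regimen B: f = (1/2)^(73/43) ≈ 0.3083; Cmin,ss = (1583/65)·f/(1−f) ≈ 10.855 mcg/mL.
Difference ≈ 0.868 − 10.855 ≈ -9.987 mcg/mL.

-10.0 mcg/mL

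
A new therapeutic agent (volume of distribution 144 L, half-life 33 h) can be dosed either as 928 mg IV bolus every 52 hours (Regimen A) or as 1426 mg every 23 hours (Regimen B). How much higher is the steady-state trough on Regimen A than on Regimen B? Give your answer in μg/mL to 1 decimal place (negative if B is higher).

-12.7 μg/mL

Regimen A: f = (1/2)^(52/33) ≈ 0.3355; Cmin,ss = (928/144)·f/(1−f) ≈ 3.254 μg/mL.
Regimen B: f = (1/2)^(23/33) ≈ 0.6169; Cmin,ss = (1426/144)·f/(1−f) ≈ 15.946 μg/mL.
Difference ≈ 3.254 − 15.946 ≈ -12.692 μg/mL.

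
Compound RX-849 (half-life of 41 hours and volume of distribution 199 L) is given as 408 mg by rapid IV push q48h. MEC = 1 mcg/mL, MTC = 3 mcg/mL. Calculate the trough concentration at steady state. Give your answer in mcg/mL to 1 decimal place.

Over one 48-h interval, 48/41 ≈ 1.1707 half-lives elapse, leaving f ≈ 0.4442 of each dose.
Single-dose peak C₀ = D/Vd = 408/199 ≈ 2.050 mcg/mL.
Steady-state trough Cmin,ss = C₀·f/(1−f) ≈ 2.050 × 0.4442/0.5558 ≈ 1.638 mcg/mL.
Trough 1.6 mcg/mL vs MEC 1 mcg/mL: adequate.

1.6 mcg/mL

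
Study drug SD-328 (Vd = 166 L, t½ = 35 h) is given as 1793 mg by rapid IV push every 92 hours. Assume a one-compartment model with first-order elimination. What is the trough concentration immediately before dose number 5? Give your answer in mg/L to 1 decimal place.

2.1 mg/L

f = (1/2)^(τ/t½) = (1/2)^(92/35) ≈ 0.1617.
C₀ = D/Vd = 1793/166 ≈ 10.801 mg/L.
Before the 5th dose, 4 doses have been given. Superposition: Cmin = C₀·(f + f² + … + f^4).
≈ 10.801 × (0.1617 + 0.0261 + 0.0042 + 0.0007) ≈ 10.801 × 0.1927 ≈ 2.081 mg/L.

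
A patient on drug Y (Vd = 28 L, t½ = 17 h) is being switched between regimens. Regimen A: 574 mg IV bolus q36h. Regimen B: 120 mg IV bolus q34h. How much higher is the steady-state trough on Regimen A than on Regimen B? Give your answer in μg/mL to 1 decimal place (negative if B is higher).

Regimen A: f = (1/2)^(36/17) ≈ 0.2304; Cmin,ss = (574/28)·f/(1−f) ≈ 6.137 μg/mL.
Regimen B: f = (1/2)^(34/17) ≈ 0.2500; Cmin,ss = (120/28)·f/(1−f) ≈ 1.429 μg/mL.
Difference ≈ 6.137 − 1.429 ≈ 4.708 μg/mL.

4.7 μg/mL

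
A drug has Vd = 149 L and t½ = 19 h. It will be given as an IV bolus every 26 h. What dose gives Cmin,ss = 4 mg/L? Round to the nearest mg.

943 mg

τ/t½ = 26/19 ≈ 1.3684, so f = (1/2)^(26/19) ≈ 0.387315.
Cmin,ss = (D/Vd)·f/(1−f), so D = Cmin,ss·Vd·(1−f)/f.
D = 4 × 149 × (1−f)/f ≈ 4 × 149 × 1.58188 ≈ 942.80 mg.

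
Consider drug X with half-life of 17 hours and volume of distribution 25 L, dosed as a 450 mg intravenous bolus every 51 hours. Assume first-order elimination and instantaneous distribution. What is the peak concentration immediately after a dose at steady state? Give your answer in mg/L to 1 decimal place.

The dosing interval is 3 half-lives, so f = 2^(−3) = 0.125.
At steady state, R = 1/(1 − 0.125) = 8/7.
Single-dose peak C₀ = D/Vd = 450/25 = 18 mg/L.
Steady-state peak Cmax,ss = C₀·R = 18 × 8/7 ≈ 20.571 mg/L.

20.6 mg/L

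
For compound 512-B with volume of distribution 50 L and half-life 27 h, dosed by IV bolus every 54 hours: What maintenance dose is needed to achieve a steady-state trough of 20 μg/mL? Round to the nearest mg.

τ/t½ = 54/27 ≈ 2, so f = (1/2)^(54/27) ≈ 0.250000.
Cmin,ss = (D/Vd)·f/(1−f), so D = Cmin,ss·Vd·(1−f)/f.
D = 20 × 50 × (1−f)/f ≈ 20 × 50 × 3.00000 ≈ 3000.00 mg.

3000 mg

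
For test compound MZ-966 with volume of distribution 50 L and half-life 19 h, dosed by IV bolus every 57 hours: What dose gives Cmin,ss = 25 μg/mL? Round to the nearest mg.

τ/t½ = 57/19 ≈ 3, so f = (1/2)^(57/19) ≈ 0.125000.
Cmin,ss = (D/Vd)·f/(1−f), so D = Cmin,ss·Vd·(1−f)/f.
D = 25 × 50 × (1−f)/f ≈ 25 × 50 × 7.00000 ≈ 8750.00 mg.

8750 mg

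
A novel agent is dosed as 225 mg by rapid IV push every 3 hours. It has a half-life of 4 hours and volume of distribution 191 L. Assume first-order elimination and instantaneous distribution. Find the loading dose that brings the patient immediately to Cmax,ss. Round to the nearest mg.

f = (1/2)^(3/4) ≈ 0.594604; accumulation ratio R = 1/(1−f) ≈ 2.46672.
Loading dose to hit Cmax,ss on first dose: D_load = D_maint·R ≈ 225 × 2.46672 ≈ 555.01 mg.

555 mg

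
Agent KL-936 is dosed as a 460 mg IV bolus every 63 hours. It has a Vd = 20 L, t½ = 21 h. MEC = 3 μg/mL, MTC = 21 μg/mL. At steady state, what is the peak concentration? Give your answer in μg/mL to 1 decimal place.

The dosing interval is 3 half-lives, so f = 2^(−3) = 0.125.
Accumulation ratio R = 1/(1 − f) = 1/0.875 = 8/7.
Single-dose peak C₀ = D/Vd = 460/20 = 23 μg/mL.
Steady-state peak Cmax,ss = C₀·R = 23 × 8/7 ≈ 26.286 μg/mL.
Peak 26.3 μg/mL vs MTC 21 μg/mL: exceeds toxic threshold.

26.3 μg/mL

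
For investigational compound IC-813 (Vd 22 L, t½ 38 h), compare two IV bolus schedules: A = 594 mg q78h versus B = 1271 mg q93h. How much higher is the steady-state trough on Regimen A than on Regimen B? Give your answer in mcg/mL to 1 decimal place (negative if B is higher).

-4.4 mcg/mL

Regimen A: f = (1/2)^(78/38) ≈ 0.2410; Cmin,ss = (594/22)·f/(1−f) ≈ 8.573 mcg/mL.
Regimen B: f = (1/2)^(93/38) ≈ 0.1833; Cmin,ss = (1271/22)·f/(1−f) ≈ 12.967 mcg/mL.
Difference ≈ 8.573 − 12.967 ≈ -4.394 mcg/mL.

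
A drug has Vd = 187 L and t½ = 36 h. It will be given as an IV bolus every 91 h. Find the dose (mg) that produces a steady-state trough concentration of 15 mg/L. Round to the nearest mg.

τ/t½ = 91/36 ≈ 2.5278, so f = (1/2)^(91/36) ≈ 0.173406.
Cmin,ss = (D/Vd)·f/(1−f), so D = Cmin,ss·Vd·(1−f)/f.
D = 15 × 187 × (1−f)/f ≈ 15 × 187 × 4.76681 ≈ 13370.90 mg.

13371 mg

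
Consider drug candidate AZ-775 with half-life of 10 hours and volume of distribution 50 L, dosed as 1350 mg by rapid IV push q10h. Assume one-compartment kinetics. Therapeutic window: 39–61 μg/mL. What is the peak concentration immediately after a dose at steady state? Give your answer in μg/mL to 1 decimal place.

54.0 μg/mL

τ = 10 h = 1 half-life, so f = (1/2)^1 = 0.5.
Accumulation ratio R = 1/(1 − f) = 1/0.5 = 2/1.
Single-dose peak C₀ = D/Vd = 1350/50 = 27 μg/mL.
Steady-state peak Cmax,ss = C₀·R = 27 × 2/1 ≈ 54.000 μg/mL.
Peak 54.0 μg/mL vs MTC 61 μg/mL: below toxic threshold.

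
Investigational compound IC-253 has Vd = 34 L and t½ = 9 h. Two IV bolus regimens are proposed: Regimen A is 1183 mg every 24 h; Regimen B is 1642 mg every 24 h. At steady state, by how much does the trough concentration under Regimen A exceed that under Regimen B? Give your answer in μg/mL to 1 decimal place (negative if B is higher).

Regimen A: f = (1/2)^(24/9) ≈ 0.1575; Cmin,ss = (1183/34)·f/(1−f) ≈ 6.505 μg/mL.
Regimen B: f = (1/2)^(24/9) ≈ 0.1575; Cmin,ss = (1642/34)·f/(1−f) ≈ 9.028 μg/mL.
Difference ≈ 6.505 − 9.028 ≈ -2.523 μg/mL.

-2.5 μg/mL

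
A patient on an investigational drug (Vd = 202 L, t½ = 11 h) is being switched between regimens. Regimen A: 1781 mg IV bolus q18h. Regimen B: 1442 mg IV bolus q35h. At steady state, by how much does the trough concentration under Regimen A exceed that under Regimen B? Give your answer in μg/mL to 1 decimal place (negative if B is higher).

3.3 μg/mL

Regimen A: f = (1/2)^(18/11) ≈ 0.3217; Cmin,ss = (1781/202)·f/(1−f) ≈ 4.182 μg/mL.
Regimen B: f = (1/2)^(35/11) ≈ 0.1102; Cmin,ss = (1442/202)·f/(1−f) ≈ 0.884 μg/mL.
Difference ≈ 4.182 − 0.884 ≈ 3.298 μg/mL.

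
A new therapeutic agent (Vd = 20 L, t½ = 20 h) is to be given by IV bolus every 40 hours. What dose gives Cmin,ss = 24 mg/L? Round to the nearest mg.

1440 mg

τ/t½ = 40/20 ≈ 2, so f = (1/2)^(40/20) ≈ 0.250000.
Cmin,ss = (D/Vd)·f/(1−f), so D = Cmin,ss·Vd·(1−f)/f.
D = 24 × 20 × (1−f)/f ≈ 24 × 20 × 3.00000 ≈ 1440.00 mg.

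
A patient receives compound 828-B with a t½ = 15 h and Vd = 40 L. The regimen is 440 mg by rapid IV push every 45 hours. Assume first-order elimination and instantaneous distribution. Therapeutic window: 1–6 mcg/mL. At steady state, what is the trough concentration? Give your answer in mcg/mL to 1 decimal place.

1.6 mcg/mL

The dosing interval is 3 half-lives, so f = 2^(−3) = 0.125.
Accumulation ratio R = 1/(1 − f) = 1/0.875 = 8/7.
Single-dose peak C₀ = D/Vd = 440/40 = 11 mcg/mL.
Steady-state peak Cmax,ss = C₀·R = 11 × 8/7 ≈ 12.571 mcg/mL.
Steady-state trough Cmin,ss = Cmax,ss·f ≈ 12.571 × 0.125 ≈ 1.571 mcg/mL.
Trough 1.6 mcg/mL vs MEC 1 mcg/mL: adequate.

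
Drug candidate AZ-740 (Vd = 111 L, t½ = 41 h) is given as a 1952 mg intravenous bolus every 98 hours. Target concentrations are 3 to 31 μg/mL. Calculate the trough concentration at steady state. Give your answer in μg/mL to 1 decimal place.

4.1 μg/mL

Over one 98-h interval, 98/41 ≈ 2.3902 half-lives elapse, leaving f ≈ 0.1908 of each dose.
Single-dose peak C₀ = D/Vd = 1952/111 ≈ 17.586 μg/mL.
Steady-state trough Cmin,ss = C₀·f/(1−f) ≈ 17.586 × 0.1908/0.8092 ≈ 4.147 μg/mL.
Trough 4.1 μg/mL vs MEC 3 μg/mL: adequate.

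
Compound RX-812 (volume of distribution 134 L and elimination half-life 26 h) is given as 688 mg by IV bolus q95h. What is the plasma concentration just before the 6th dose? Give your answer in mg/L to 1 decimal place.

0.4 mg/L

f = (1/2)^(τ/t½) = (1/2)^(95/26) ≈ 0.0794.
C₀ = D/Vd = 688/134 ≈ 5.134 mg/L.
Before the 6th dose, 5 doses have been given. Superposition: Cmin = C₀·(f + f² + … + f^5).
≈ 5.134 × (0.0794 + 0.0063 + 0.0005 + 0.0000 + 0.0000) ≈ 5.134 × 0.0862 ≈ 0.443 mg/L.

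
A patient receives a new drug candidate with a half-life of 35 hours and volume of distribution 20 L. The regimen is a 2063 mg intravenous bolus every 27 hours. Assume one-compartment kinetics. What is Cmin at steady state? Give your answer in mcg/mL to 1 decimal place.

145.9 mcg/mL

k = ln2/t½ = ln2/35 ≈ 0.019804 h⁻¹; fraction remaining f = e^(−kτ) = e^(−0.019804×27) ≈ 0.5858.
Each bolus raises the concentration by D/Vd = 2063/20 ≈ 103.150 mcg/mL.
Steady-state trough Cmin,ss = C₀·f/(1−f) ≈ 103.150 × 0.5858/0.4142 ≈ 145.884 mcg/mL.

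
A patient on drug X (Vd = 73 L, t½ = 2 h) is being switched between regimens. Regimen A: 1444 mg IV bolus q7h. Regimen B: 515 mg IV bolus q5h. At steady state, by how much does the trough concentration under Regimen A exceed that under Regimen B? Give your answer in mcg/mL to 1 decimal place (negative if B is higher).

0.4 mcg/mL

Regimen A: f = (1/2)^(7/2) ≈ 0.0884; Cmin,ss = (1444/73)·f/(1−f) ≈ 1.918 mcg/mL.
Regimen B: f = (1/2)^(5/2) ≈ 0.1768; Cmin,ss = (515/73)·f/(1−f) ≈ 1.515 mcg/mL.
Difference ≈ 1.918 − 1.515 ≈ 0.403 mcg/mL.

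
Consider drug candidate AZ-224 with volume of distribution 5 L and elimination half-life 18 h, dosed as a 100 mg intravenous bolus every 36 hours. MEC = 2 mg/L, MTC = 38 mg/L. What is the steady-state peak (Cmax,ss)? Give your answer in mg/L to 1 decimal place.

The dosing interval is 2 half-lives, so f = 2^(−2) = 0.25.
At steady state, R = 1/(1 − 0.25) = 4/3.
Single-dose peak C₀ = D/Vd = 100/5 = 20 mg/L.
Steady-state peak Cmax,ss = C₀·R = 20 × 4/3 ≈ 26.667 mg/L.
Peak 26.7 mg/L vs MTC 38 mg/L: below toxic threshold.

26.7 mg/L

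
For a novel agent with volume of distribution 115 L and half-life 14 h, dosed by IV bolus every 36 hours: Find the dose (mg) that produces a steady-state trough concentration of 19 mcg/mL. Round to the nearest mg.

τ/t½ = 36/14 ≈ 2.5714, so f = (1/2)^(36/14) ≈ 0.168238.
Cmin,ss = (D/Vd)·f/(1−f), so D = Cmin,ss·Vd·(1−f)/f.
D = 19 × 115 × (1−f)/f ≈ 19 × 115 × 4.94396 ≈ 10802.55 mg.

10803 mg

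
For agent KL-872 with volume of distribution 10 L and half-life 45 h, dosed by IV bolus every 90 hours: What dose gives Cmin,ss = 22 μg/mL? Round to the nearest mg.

τ/t½ = 90/45 ≈ 2, so f = (1/2)^(90/45) ≈ 0.250000.
Cmin,ss = (D/Vd)·f/(1−f), so D = Cmin,ss·Vd·(1−f)/f.
D = 22 × 10 × (1−f)/f ≈ 22 × 10 × 3.00000 ≈ 660.00 mg.

660 mg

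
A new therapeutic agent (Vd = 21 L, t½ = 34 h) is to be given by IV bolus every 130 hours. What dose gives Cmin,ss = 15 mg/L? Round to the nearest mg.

τ/t½ = 130/34 ≈ 3.8235, so f = (1/2)^(130/34) ≈ 0.070632.
Cmin,ss = (D/Vd)·f/(1−f), so D = Cmin,ss·Vd·(1−f)/f.
D = 15 × 21 × (1−f)/f ≈ 15 × 21 × 13.15789 ≈ 4144.74 mg.

4145 mg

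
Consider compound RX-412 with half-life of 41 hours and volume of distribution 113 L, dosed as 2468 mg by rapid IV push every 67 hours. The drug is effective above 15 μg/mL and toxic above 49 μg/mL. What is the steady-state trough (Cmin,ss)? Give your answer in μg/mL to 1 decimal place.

10.4 μg/mL

Over one 67-h interval, 67/41 ≈ 1.6341 half-lives elapse, leaving f ≈ 0.3222 of each dose.
Single-dose peak C₀ = D/Vd = 2468/113 ≈ 21.841 μg/mL.
Steady-state trough Cmin,ss = C₀·f/(1−f) ≈ 21.841 × 0.3222/0.6778 ≈ 10.382 μg/mL.
Trough 10.4 μg/mL vs MEC 15 μg/mL: subtherapeutic.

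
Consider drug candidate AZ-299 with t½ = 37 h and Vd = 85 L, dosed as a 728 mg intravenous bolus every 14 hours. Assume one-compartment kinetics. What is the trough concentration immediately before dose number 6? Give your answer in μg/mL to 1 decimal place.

f = (1/2)^(τ/t½) = (1/2)^(14/37) ≈ 0.7693.
C₀ = D/Vd = 728/85 ≈ 8.565 μg/mL.
Before the 6th dose, 5 doses have been given. Superposition: Cmin = C₀·(f + f² + … + f^5).
≈ 8.565 × (0.7693 + 0.5918 + 0.4553 + 0.3503 + 0.2695) ≈ 8.565 × 2.4362 ≈ 20.866 μg/mL.

20.9 μg/mL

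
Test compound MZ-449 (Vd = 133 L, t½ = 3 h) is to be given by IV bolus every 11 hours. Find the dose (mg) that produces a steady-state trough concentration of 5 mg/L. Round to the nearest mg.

7780 mg

τ/t½ = 11/3 ≈ 3.6667, so f = (1/2)^(11/3) ≈ 0.078745.
Cmin,ss = (D/Vd)·f/(1−f), so D = Cmin,ss·Vd·(1−f)/f.
D = 5 × 133 × (1−f)/f ≈ 5 × 133 × 11.69922 ≈ 7779.98 mg.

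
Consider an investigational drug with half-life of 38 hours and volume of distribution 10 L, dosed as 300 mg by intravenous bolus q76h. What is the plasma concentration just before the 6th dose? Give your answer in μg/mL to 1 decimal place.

10.0 μg/mL

f = (1/2)^(τ/t½) = (1/2)^(76/38) ≈ 0.2500.
C₀ = D/Vd = 300/10 ≈ 30.000 μg/mL.
Before the 6th dose, 5 doses have been given. Superposition: Cmin = C₀·(f + f² + … + f^5).
≈ 30.000 × (0.2500 + 0.0625 + 0.0156 + 0.0039 + 0.0010) ≈ 30.000 × 0.3330 ≈ 9.990 μg/mL.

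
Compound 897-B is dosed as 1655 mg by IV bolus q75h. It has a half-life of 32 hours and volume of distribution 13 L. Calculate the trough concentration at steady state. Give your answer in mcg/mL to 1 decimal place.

Over one 75-h interval, 75/32 ≈ 2.3438 half-lives elapse, leaving f ≈ 0.1970 of each dose.
Each bolus raises the concentration by D/Vd = 1655/13 ≈ 127.308 mcg/mL.
Steady-state trough Cmin,ss = C₀·f/(1−f) ≈ 127.308 × 0.1970/0.8030 ≈ 31.232 mcg/mL.

31.2 mcg/mL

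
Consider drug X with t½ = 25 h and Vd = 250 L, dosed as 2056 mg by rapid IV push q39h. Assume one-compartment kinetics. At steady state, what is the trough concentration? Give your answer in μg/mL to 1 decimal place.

4.2 μg/mL

Over one 39-h interval, 39/25 ≈ 1.56 half-lives elapse, leaving f ≈ 0.3392 of each dose.
Single-dose peak C₀ = D/Vd = 2056/250 ≈ 8.224 μg/mL.
Steady-state trough Cmin,ss = C₀·f/(1−f) ≈ 8.224 × 0.3392/0.6608 ≈ 4.222 μg/mL.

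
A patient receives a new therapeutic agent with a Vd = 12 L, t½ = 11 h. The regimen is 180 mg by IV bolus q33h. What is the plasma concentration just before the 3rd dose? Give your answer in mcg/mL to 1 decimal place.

2.1 mcg/mL

f = (1/2)^(τ/t½) = (1/2)^(33/11) ≈ 0.1250.
C₀ = D/Vd = 180/12 ≈ 15.000 mcg/mL.
Before the 3rd dose, 2 doses have been given. Superposition: Cmin = C₀·(f + f²).
≈ 15.000 × (0.1250 + 0.0156) ≈ 15.000 × 0.1406 ≈ 2.109 mcg/mL.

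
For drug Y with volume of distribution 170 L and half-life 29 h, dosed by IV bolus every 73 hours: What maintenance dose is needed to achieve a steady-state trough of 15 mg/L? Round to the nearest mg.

τ/t½ = 73/29 ≈ 2.5172, so f = (1/2)^(73/29) ≈ 0.174677.
Cmin,ss = (D/Vd)·f/(1−f), so D = Cmin,ss·Vd·(1−f)/f.
D = 15 × 170 × (1−f)/f ≈ 15 × 170 × 4.72485 ≈ 12048.37 mg.

12048 mg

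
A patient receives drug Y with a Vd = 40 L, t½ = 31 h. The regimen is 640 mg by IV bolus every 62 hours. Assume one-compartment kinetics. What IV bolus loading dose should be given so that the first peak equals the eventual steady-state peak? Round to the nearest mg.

f = (1/2)^(62/31) ≈ 0.250000; accumulation ratio R = 1/(1−f) ≈ 1.33333.
Loading dose to hit Cmax,ss on first dose: D_load = D_maint·R ≈ 640 × 1.33333 ≈ 853.33 mg.

853 mg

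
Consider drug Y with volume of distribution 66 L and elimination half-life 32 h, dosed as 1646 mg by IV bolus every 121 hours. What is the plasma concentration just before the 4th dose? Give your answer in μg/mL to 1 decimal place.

2.0 μg/mL

f = (1/2)^(τ/t½) = (1/2)^(121/32) ≈ 0.0727.
C₀ = D/Vd = 1646/66 ≈ 24.939 μg/mL.
Before the 4th dose, 3 doses have been given. Superposition: Cmin = C₀·(f + f² + … + f^3).
≈ 24.939 × (0.0727 + 0.0053 + 0.0004) ≈ 24.939 × 0.0784 ≈ 1.955 μg/mL.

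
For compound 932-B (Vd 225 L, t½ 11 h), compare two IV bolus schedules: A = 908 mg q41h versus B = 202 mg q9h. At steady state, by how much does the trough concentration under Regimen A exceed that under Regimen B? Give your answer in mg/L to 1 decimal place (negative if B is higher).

-0.8 mg/L

Regimen A: f = (1/2)^(41/11) ≈ 0.0755; Cmin,ss = (908/225)·f/(1−f) ≈ 0.330 mg/L.
Regimen B: f = (1/2)^(9/11) ≈ 0.5672; Cmin,ss = (202/225)·f/(1−f) ≈ 1.177 mg/L.
Difference ≈ 0.330 − 1.177 ≈ -0.847 mg/L.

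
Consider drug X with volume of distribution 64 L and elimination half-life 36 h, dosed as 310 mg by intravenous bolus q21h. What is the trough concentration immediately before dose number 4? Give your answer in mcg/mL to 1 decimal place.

6.8 mcg/mL

f = (1/2)^(τ/t½) = (1/2)^(21/36) ≈ 0.6674.
C₀ = D/Vd = 310/64 ≈ 4.844 mcg/mL.
Before the 4th dose, 3 doses have been given. Superposition: Cmin = C₀·(f + f² + … + f^3).
≈ 4.844 × (0.6674 + 0.4454 + 0.2973) ≈ 4.844 × 1.4101 ≈ 6.831 mcg/mL.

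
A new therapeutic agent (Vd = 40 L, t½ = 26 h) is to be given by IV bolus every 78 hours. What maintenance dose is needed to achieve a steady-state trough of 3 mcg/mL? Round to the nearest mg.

τ/t½ = 78/26 ≈ 3, so f = (1/2)^(78/26) ≈ 0.125000.
Cmin,ss = (D/Vd)·f/(1−f), so D = Cmin,ss·Vd·(1−f)/f.
D = 3 × 40 × (1−f)/f ≈ 3 × 40 × 7.00000 ≈ 840.00 mg.

840 mg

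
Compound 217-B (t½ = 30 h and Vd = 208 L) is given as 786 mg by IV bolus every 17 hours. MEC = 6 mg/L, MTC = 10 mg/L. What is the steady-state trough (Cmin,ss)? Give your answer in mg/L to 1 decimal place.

k = ln2/t½ = ln2/30 ≈ 0.023105 h⁻¹; fraction remaining f = e^(−kτ) = e^(−0.023105×17) ≈ 0.6752.
Accumulation ratio R = 1/(1 − f) ≈ 1/0.3248 ≈ 3.0788.
Each bolus raises the concentration by D/Vd = 786/208 ≈ 3.779 mg/L.
Cmax,ss = C₀/(1 − f) ≈ 3.779/0.3248 ≈ 11.635 mg/L.
One interval later, Cmin,ss = Cmax,ss·e^(−kτ) ≈ 11.635 × 0.6752 ≈ 7.856 mg/L.
Trough 7.9 mg/L vs MEC 6 mg/L: adequate.

7.9 mg/L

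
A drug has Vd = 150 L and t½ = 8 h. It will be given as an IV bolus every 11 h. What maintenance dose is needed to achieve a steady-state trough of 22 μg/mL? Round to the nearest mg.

5259 mg

τ/t½ = 11/8 ≈ 1.375, so f = (1/2)^(11/8) ≈ 0.385553.
Cmin,ss = (D/Vd)·f/(1−f), so D = Cmin,ss·Vd·(1−f)/f.
D = 22 × 150 × (1−f)/f ≈ 22 × 150 × 1.59368 ≈ 5259.14 mg.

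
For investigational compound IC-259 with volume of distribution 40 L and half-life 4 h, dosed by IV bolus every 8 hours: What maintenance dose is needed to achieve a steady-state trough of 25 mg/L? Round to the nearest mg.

3000 mg

τ/t½ = 8/4 ≈ 2, so f = (1/2)^(8/4) ≈ 0.250000.
Cmin,ss = (D/Vd)·f/(1−f), so D = Cmin,ss·Vd·(1−f)/f.
D = 25 × 40 × (1−f)/f ≈ 25 × 40 × 3.00000 ≈ 3000.00 mg.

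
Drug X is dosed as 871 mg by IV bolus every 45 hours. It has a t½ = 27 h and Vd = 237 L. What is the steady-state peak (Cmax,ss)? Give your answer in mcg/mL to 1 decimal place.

Over one 45-h interval, 45/27 ≈ 1.6667 half-lives elapse, leaving f ≈ 0.3150 of each dose.
Accumulation ratio R = 1/(1 − f) ≈ 1/0.6850 ≈ 1.4599.
Each bolus raises the concentration by D/Vd = 871/237 ≈ 3.675 mcg/mL.
Steady-state peak Cmax,ss = C₀·R ≈ 3.675 × 1.4599 ≈ 5.365 mcg/mL.

5.4 mcg/mL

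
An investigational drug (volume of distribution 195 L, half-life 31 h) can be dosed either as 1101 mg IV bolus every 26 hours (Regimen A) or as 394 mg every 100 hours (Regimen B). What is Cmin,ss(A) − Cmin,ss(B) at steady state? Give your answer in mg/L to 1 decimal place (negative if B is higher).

6.9 mg/L

Regimen A: f = (1/2)^(26/31) ≈ 0.5591; Cmin,ss = (1101/195)·f/(1−f) ≈ 7.160 mg/L.
Regimen B: f = (1/2)^(100/31) ≈ 0.1069; Cmin,ss = (394/195)·f/(1−f) ≈ 0.242 mg/L.
Difference ≈ 7.160 − 0.242 ≈ 6.918 mg/L.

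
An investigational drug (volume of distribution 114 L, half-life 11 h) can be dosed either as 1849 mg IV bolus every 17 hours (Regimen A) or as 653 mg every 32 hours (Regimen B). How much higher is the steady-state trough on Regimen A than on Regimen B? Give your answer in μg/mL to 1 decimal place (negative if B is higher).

7.6 μg/mL

Regimen A: f = (1/2)^(17/11) ≈ 0.3426; Cmin,ss = (1849/114)·f/(1−f) ≈ 8.453 μg/mL.
Regimen B: f = (1/2)^(32/11) ≈ 0.1331; Cmin,ss = (653/114)·f/(1−f) ≈ 0.879 μg/mL.
Difference ≈ 8.453 − 0.879 ≈ 7.574 μg/mL.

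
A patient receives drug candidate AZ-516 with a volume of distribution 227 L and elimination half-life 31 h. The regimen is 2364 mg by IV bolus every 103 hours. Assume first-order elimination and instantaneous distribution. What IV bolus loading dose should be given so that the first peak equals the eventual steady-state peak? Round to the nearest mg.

f = (1/2)^(103/31) ≈ 0.099955; accumulation ratio R = 1/(1−f) ≈ 1.11106.
Loading dose to hit Cmax,ss on first dose: D_load = D_maint·R ≈ 2364 × 1.11106 ≈ 2626.55 mg.

2627 mg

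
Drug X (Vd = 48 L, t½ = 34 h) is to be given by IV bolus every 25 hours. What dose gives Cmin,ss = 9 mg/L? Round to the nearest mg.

τ/t½ = 25/34 ≈ 0.73529, so f = (1/2)^(25/34) ≈ 0.600696.
Cmin,ss = (D/Vd)·f/(1−f), so D = Cmin,ss·Vd·(1−f)/f.
D = 9 × 48 × (1−f)/f ≈ 9 × 48 × 0.66474 ≈ 287.17 mg.

287 mg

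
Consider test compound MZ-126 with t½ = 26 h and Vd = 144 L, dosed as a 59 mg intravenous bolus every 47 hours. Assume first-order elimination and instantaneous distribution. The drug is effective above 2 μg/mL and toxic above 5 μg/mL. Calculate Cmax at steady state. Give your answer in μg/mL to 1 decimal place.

k = ln2/t½ = ln2/26 ≈ 0.026660 h⁻¹; fraction remaining f = e^(−kτ) = e^(−0.026660×47) ≈ 0.2856.
At steady state, accumulation factor R = 1/(1 − e^(−kτ)) ≈ 1.3998.
Each bolus raises the concentration by D/Vd = 59/144 ≈ 0.410 μg/mL.
Cmax,ss = C₀/(1 − f) ≈ 0.410/0.7144 ≈ 0.574 μg/mL.
Peak 0.6 μg/mL vs MTC 5 μg/mL: below toxic threshold.

0.6 μg/mL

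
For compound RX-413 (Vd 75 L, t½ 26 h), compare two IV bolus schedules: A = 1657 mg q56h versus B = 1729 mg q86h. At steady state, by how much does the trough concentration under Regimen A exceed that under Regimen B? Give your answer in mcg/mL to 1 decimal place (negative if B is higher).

3.8 mcg/mL

Regimen A: f = (1/2)^(56/26) ≈ 0.2247; Cmin,ss = (1657/75)·f/(1−f) ≈ 6.403 mcg/mL.
Regimen B: f = (1/2)^(86/26) ≈ 0.1010; Cmin,ss = (1729/75)·f/(1−f) ≈ 2.590 mcg/mL.
Difference ≈ 6.403 − 2.590 ≈ 3.813 mcg/mL.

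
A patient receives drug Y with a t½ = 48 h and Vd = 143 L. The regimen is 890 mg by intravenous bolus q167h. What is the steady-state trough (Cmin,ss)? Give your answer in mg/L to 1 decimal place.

0.6 mg/L

k = ln2/t½ = ln2/48 ≈ 0.014441 h⁻¹; fraction remaining f = e^(−kτ) = e^(−0.014441×167) ≈ 0.0897.
Each bolus raises the concentration by D/Vd = 890/143 ≈ 6.224 mg/L.
Steady-state trough Cmin,ss = C₀·f/(1−f) ≈ 6.224 × 0.0897/0.9103 ≈ 0.613 mg/L.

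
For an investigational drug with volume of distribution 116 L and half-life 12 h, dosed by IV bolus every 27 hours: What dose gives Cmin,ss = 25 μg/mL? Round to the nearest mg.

10895 mg

τ/t½ = 27/12 ≈ 2.25, so f = (1/2)^(27/12) ≈ 0.210224.
Cmin,ss = (D/Vd)·f/(1−f), so D = Cmin,ss·Vd·(1−f)/f.
D = 25 × 116 × (1−f)/f ≈ 25 × 116 × 3.75683 ≈ 10894.81 mg.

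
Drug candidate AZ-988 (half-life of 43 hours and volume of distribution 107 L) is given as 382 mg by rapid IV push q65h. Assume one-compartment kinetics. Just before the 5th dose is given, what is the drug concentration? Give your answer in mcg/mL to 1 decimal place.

1.9 mcg/mL

f = (1/2)^(τ/t½) = (1/2)^(65/43) ≈ 0.3507.
C₀ = D/Vd = 382/107 ≈ 3.570 mcg/mL.
Before the 5th dose, 4 doses have been given. Superposition: Cmin = C₀·(f + f² + … + f^4).
≈ 3.570 × (0.3507 + 0.1230 + 0.0431 + 0.0151) ≈ 3.570 × 0.5319 ≈ 1.899 mcg/mL.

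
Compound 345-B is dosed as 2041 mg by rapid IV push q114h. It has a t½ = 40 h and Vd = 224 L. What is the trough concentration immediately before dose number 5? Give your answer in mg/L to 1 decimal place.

1.5 mg/L

f = (1/2)^(τ/t½) = (1/2)^(114/40) ≈ 0.1387.
C₀ = D/Vd = 2041/224 ≈ 9.112 mg/L.
Before the 5th dose, 4 doses have been given. Superposition: Cmin = C₀·(f + f² + … + f^4).
≈ 9.112 × (0.1387 + 0.0192 + 0.0027 + 0.0004) ≈ 9.112 × 0.1610 ≈ 1.467 mg/L.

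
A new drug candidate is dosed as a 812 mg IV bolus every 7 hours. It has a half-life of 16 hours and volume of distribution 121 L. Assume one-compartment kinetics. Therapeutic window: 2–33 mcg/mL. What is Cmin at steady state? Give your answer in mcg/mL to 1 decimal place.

18.9 mcg/mL

Over one 7-h interval, 7/16 ≈ 0.4375 half-lives elapse, leaving f ≈ 0.7384 of each dose.
Single-dose peak C₀ = D/Vd = 812/121 ≈ 6.711 mcg/mL.
Steady-state trough Cmin,ss = C₀·f/(1−f) ≈ 6.711 × 0.7384/0.2616 ≈ 18.943 mcg/mL.
Trough 18.9 mcg/mL vs MEC 2 mcg/mL: adequate.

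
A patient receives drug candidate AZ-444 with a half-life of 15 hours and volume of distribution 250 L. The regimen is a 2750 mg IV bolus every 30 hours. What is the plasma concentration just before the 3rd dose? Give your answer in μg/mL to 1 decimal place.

3.4 μg/mL

f = (1/2)^(τ/t½) = (1/2)^(30/15) ≈ 0.2500.
C₀ = D/Vd = 2750/250 ≈ 11.000 μg/mL.
Before the 3rd dose, 2 doses have been given. Superposition: Cmin = C₀·(f + f²).
≈ 11.000 × (0.2500 + 0.0625) ≈ 11.000 × 0.3125 ≈ 3.438 μg/mL.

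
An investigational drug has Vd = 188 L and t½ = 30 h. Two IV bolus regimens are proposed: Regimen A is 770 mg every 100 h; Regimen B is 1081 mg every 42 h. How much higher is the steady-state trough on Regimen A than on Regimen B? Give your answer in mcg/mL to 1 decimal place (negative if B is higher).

Regimen A: f = (1/2)^(100/30) ≈ 0.0992; Cmin,ss = (770/188)·f/(1−f) ≈ 0.451 mcg/mL.
Regimen B: f = (1/2)^(42/30) ≈ 0.3789; Cmin,ss = (1081/188)·f/(1−f) ≈ 3.508 mcg/mL.
Difference ≈ 0.451 − 3.508 ≈ -3.057 mcg/mL.

-3.1 mcg/mL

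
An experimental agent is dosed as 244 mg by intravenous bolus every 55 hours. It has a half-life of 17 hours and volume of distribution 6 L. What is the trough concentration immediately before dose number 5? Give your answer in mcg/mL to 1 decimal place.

f = (1/2)^(τ/t½) = (1/2)^(55/17) ≈ 0.1062.
C₀ = D/Vd = 244/6 ≈ 40.667 mcg/mL.
Before the 5th dose, 4 doses have been given. Superposition: Cmin = C₀·(f + f² + … + f^4).
≈ 40.667 × (0.1062 + 0.0113 + 0.0012 + 0.0001) ≈ 40.667 × 0.1188 ≈ 4.831 mcg/mL.

4.8 mcg/mL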